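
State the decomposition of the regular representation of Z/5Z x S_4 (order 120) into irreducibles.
Each irreducible V_i of dimension d_i appears with multiplicity d_i, i.e. rho_reg = (direct sum over all irreducibles V_i) d_i V_i. The irreducible dimensions for Z/5Z x S_4 are 1, 1, 1, 1, 1, 1, 1, 1, 1, 1, 2, 2, 2, 2, 2, 3, 3, 3, 3, 3, 3, 3, 3, 3, 3: 10 irreducibles of dimension 1, each with multiplicity 1; 5 irreducibles of dimension 2, each with multiplicity 2; 10 irreducibles of dimension 3, each with multiplicity 3. Total dimension 10*1*1 + 5*2*2 + 10*3*3 = 120 = |G|.

Explanation: General theorem: in the regular representation of a finite group G, each irreducible appears with multiplicity equal to its dimension. Check: dim(rho_reg) = sum d_i^2 = 1 + 1 + 1 + 1 + 1 + 1 + 1 + 1 + 1 + 1 + 4 + 4 + 4 + 4 + 4 + 9 + 9 + 9 + 9 + 9 + 9 + 9 + 9 + 9 + 9 = 120 = |G|.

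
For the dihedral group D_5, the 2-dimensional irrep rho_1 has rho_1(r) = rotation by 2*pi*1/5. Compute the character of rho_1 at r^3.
chi_{rho_1}(r^3) = 2*cos(2*pi*1*3/5) = -sqrt(5)/2 - 1/2

Solution. rho_1(r^3) is rotation by angle 2*pi*1*3/5, whose trace is 2*cos(2*pi*1*3/5) = -sqrt(5)/2 - 1/2.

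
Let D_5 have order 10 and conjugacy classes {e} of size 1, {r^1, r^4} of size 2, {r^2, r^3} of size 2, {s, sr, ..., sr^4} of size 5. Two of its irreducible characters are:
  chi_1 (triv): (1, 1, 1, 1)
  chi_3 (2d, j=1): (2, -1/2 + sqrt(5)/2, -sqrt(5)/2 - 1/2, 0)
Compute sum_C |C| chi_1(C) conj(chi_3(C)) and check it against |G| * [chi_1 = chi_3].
Sum = 0; so <chi_1, chi_3> = 0 (distinct irreducibles are orthogonal).

Proof sketch: Compute term by term over conjugacy classes (|C| * chi_1(C) * conj(chi_3(C))):
  1*(1)*conj(2) + 2*(1)*conj(-1/2 + sqrt(5)/2) + 2*(1)*conj(-sqrt(5)/2 - 1/2) + 5*(1)*conj(0)
  = (2) + (-1 + sqrt(5)) + (-sqrt(5) - 1) + (0)
  = 0.
Dividing by |G| = 10 gives 0/10 = 0, matching the row-orthogonality relation <chi_1, chi_3> = [chi_1 = chi_3].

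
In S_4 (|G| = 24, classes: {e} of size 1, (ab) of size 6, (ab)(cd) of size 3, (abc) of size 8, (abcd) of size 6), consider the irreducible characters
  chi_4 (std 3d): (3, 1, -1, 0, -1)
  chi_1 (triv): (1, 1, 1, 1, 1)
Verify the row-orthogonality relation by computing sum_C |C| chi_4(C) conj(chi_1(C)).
Sum = 0; so <chi_4, chi_1> = 0 (distinct irreducibles are orthogonal).

Details: Compute term by term over conjugacy classes (|C| * chi_4(C) * conj(chi_1(C))):
  1*(3)*conj(1) + 6*(1)*conj(1) + 3*(-1)*conj(1) + 8*(0)*conj(1) + 6*(-1)*conj(1)
  = (3) + (6) + (-3) + (0) + (-6)
  = 0.
Dividing by |G| = 24 gives 0/24 = 0, matching the row-orthogonality relation <chi_4, chi_1> = [chi_4 = chi_1].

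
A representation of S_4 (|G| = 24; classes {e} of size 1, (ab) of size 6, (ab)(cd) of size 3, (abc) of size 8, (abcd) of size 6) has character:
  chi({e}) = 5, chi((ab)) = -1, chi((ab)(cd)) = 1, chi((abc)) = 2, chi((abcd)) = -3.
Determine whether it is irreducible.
Not irreducible (reducible): <chi, chi> = 5 > 1.

Argument: <chi, chi> = (1/|G|) sum_C |C| * |chi(C)|^2 = (1/24)[1*|5|^2 + 6*|-1|^2 + 3*|1|^2 + 8*|2|^2 + 6*|-3|^2]
  = (1/24)[(25) + (6) + (3) + (32) + (54)] = 120/24 = 5.
A character is irreducible iff <chi, chi> = 1, so this representation is reducible.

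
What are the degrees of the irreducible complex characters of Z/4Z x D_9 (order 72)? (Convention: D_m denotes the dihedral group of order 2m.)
Dimensions: 1, 1, 1, 1, 1, 1, 1, 1, 2, 2, 2, 2, 2, 2, 2, 2, 2, 2, 2, 2, 2, 2, 2, 2

Proof sketch: There are 24 irreducibles (= number of conjugacy classes). Their dimensions d_i satisfy sum d_i^2 = |G| = 72: 1 + 1 + 1 + 1 + 1 + 1 + 1 + 1 + 4 + 4 + 4 + 4 + 4 + 4 + 4 + 4 + 4 + 4 + 4 + 4 + 4 + 4 + 4 + 4 = 72. (For the product with Z/4Z: each of the 4 1-dim characters of Z/4Z tensors with each irrep of D_9, giving 4 copies of each D_9-dimension.)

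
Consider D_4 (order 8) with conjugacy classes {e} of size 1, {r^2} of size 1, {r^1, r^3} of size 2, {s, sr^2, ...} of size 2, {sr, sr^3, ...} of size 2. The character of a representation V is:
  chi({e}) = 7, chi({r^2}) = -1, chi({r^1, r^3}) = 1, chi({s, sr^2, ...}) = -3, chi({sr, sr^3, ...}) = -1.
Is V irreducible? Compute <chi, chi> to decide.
Not irreducible (reducible): <chi, chi> = 9 > 1.

<chi, chi> = (1/|G|) sum_C |C| * |chi(C)|^2 = (1/8)[1*|7|^2 + 1*|-1|^2 + 2*|1|^2 + 2*|-3|^2 + 2*|-1|^2]
  = (1/8)[(49) + (1) + (2) + (18) + (2)] = 72/8 = 9.
A character is irreducible iff <chi, chi> = 1, so this representation is reducible.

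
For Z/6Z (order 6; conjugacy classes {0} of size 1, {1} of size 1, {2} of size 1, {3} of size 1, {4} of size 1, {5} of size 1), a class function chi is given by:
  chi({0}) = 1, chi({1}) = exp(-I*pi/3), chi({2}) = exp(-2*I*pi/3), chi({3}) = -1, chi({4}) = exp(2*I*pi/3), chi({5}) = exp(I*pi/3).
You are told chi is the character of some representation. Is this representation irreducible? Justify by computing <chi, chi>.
Irreducible: <chi, chi> = 1.

Proof sketch: <chi, chi> = (1/|G|) sum_C |C| * |chi(C)|^2 = (1/6)[1*|1|^2 + 1*|exp(-I*pi/3)|^2 + 1*|exp(-2*I*pi/3)|^2 + 1*|-1|^2 + 1*|exp(2*I*pi/3)|^2 + 1*|exp(I*pi/3)|^2]
  = (1/6)[(1) + (1) + (1) + (1) + (1) + (1)] = 6/6 = 1.
(Exp terms are combined using exp(i*s)*conj(exp(i*t)) = exp(i*(s-t)), and sums of them are collapsed using the identity that for every m > 1 the m distinct m-th roots of unity sum to 0, e.g. 1 + exp(2*I*pi/3) + exp(-2*I*pi/3) = 0.)
A character is irreducible iff <chi, chi> = 1, so this representation is irreducible.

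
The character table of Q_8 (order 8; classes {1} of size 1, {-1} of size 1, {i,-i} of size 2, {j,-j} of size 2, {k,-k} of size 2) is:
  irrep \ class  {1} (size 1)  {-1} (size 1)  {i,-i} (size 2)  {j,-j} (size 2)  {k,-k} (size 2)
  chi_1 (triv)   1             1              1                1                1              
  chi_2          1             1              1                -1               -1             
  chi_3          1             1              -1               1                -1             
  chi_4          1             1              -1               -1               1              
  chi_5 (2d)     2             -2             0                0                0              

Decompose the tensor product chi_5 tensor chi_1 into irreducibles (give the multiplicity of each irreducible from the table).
chi_5 tensor chi_1 = chi_5 (all other irreducibles have multiplicity 0).

Derivation: The character of a tensor product is the pointwise product (chi_5 * chi_1)(C) = chi_5(C) * chi_1(C):
  {1}: (2)*(1), {-1}: (-2)*(1), {i,-i}: (0)*(1), {j,-j}: (0)*(1), {k,-k}: (0)*(1)
so (chi_5 * chi_1) takes values
  {1} -> 2, {-1} -> -2, {i,-i} -> 0, {j,-j} -> 0, {k,-k} -> 0.
Now take the inner product of this character with each irreducible chi from the table, <chi_5*chi_1, chi> = (1/8) sum_C |C| (chi_5*chi_1)(C) conj(chi(C)):
  <chi_5*chi_1, chi_1> = (1/8)[1*(2)*conj(1) + 1*(-2)*conj(1) + 2*(0)*conj(1) + 2*(0)*conj(1) + 2*(0)*conj(1)]
      = (1/8)[(2) + (-2) + (0) + (0) + (0)] = 0/8 = 0
  <chi_5*chi_1, chi_2> = (1/8)[1*(2)*conj(1) + 1*(-2)*conj(1) + 2*(0)*conj(1) + 2*(0)*conj(-1) + 2*(0)*conj(-1)]
      = (1/8)[(2) + (-2) + (0) + (0) + (0)] = 0/8 = 0
  <chi_5*chi_1, chi_3> = (1/8)[1*(2)*conj(1) + 1*(-2)*conj(1) + 2*(0)*conj(-1) + 2*(0)*conj(1) + 2*(0)*conj(-1)]
      = (1/8)[(2) + (-2) + (0) + (0) + (0)] = 0/8 = 0
  <chi_5*chi_1, chi_4> = (1/8)[1*(2)*conj(1) + 1*(-2)*conj(1) + 2*(0)*conj(-1) + 2*(0)*conj(-1) + 2*(0)*conj(1)]
      = (1/8)[(2) + (-2) + (0) + (0) + (0)] = 0/8 = 0
  <chi_5*chi_1, chi_5> = (1/8)[1*(2)*conj(2) + 1*(-2)*conj(-2) + 2*(0)*conj(0) + 2*(0)*conj(0) + 2*(0)*conj(0)]
      = (1/8)[(4) + (4) + (0) + (0) + (0)] = 8/8 = 1
Hence the multiplicities are chi_5: 1. Dimension check: dim(chi_5)*dim(chi_1) = 2*1 = 2 and sum (mult * dim) = 1*2 = 2.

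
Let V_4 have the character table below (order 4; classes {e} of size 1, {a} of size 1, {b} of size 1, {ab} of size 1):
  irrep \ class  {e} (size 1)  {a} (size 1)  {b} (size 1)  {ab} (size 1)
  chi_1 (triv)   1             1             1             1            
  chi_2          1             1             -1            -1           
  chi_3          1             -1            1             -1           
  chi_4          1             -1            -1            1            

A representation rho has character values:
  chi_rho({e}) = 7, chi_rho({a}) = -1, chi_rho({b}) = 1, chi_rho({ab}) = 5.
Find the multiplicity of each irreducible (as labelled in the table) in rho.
Multiplicities: chi_1: 3, chi_2: 0, chi_3: 1, chi_4: 3.

Details: Use <chi_rho, chi> = (1/|G|) sum_C |C| * chi_rho(C) * conj(chi(C)) with |G| = 4 for each irreducible chi in the table:
  <chi_rho, chi_1> = (1/4)[1*(7)*conj(1) + 1*(-1)*conj(1) + 1*(1)*conj(1) + 1*(5)*conj(1)]
      = (1/4)[(7) + (-1) + (1) + (5)] = 12/4 = 3
  <chi_rho, chi_2> = (1/4)[1*(7)*conj(1) + 1*(-1)*conj(1) + 1*(1)*conj(-1) + 1*(5)*conj(-1)]
      = (1/4)[(7) + (-1) + (-1) + (-5)] = 0/4 = 0
  <chi_rho, chi_3> = (1/4)[1*(7)*conj(1) + 1*(-1)*conj(-1) + 1*(1)*conj(1) + 1*(5)*conj(-1)]
      = (1/4)[(7) + (1) + (1) + (-5)] = 4/4 = 1
  <chi_rho, chi_4> = (1/4)[1*(7)*conj(1) + 1*(-1)*conj(-1) + 1*(1)*conj(-1) + 1*(5)*conj(1)]
      = (1/4)[(7) + (1) + (-1) + (5)] = 12/4 = 3
Dimension check: dim(rho) = sum (mult * dim) = 3*1 + 0*1 + 1*1 + 3*1 = 7 = chi_rho(e) = 7.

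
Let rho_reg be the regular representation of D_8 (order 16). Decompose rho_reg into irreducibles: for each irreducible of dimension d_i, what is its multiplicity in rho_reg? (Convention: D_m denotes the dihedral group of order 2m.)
Each irreducible V_i of dimension d_i appears with multiplicity d_i, i.e. rho_reg = (direct sum over all irreducibles V_i) d_i V_i. The irreducible dimensions for D_8 are 1, 1, 1, 1, 2, 2, 2: 4 irreducibles of dimension 1, each with multiplicity 1; 3 irreducibles of dimension 2, each with multiplicity 2. Total dimension 4*1*1 + 3*2*2 = 16 = |G|.

Proof sketch: General theorem: in the regular representation of a finite group G, each irreducible appears with multiplicity equal to its dimension. Check: dim(rho_reg) = sum d_i^2 = 1 + 1 + 1 + 1 + 4 + 4 + 4 = 16 = |G|.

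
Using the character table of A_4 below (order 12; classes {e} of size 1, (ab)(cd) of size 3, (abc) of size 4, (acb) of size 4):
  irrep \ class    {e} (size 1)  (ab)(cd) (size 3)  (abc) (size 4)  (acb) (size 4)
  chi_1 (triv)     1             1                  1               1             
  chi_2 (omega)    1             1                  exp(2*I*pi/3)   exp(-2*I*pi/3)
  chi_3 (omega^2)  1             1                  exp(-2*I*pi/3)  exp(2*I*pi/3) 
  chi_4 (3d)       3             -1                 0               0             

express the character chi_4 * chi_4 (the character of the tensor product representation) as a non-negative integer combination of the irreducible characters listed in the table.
chi_4 tensor chi_4 = chi_1 + chi_2 + chi_3 + 2*chi_4 (all other irreducibles have multiplicity 0).

Justification: The character of a tensor product is the pointwise product (chi_4 * chi_4)(C) = chi_4(C) * chi_4(C):
  {e}: (3)*(3), (ab)(cd): (-1)*(-1), (abc): (0)*(0), (acb): (0)*(0)
so (chi_4 * chi_4) takes values
  {e} -> 9, (ab)(cd) -> 1, (abc) -> 0, (acb) -> 0.
Now take the inner product of this character with each irreducible chi from the table, <chi_4*chi_4, chi> = (1/12) sum_C |C| (chi_4*chi_4)(C) conj(chi(C)):
  <chi_4*chi_4, chi_1> = (1/12)[1*(9)*conj(1) + 3*(1)*conj(1) + 4*(0)*conj(1) + 4*(0)*conj(1)]
      = (1/12)[(9) + (3) + (0) + (0)] = 12/12 = 1
  <chi_4*chi_4, chi_2> = (1/12)[1*(9)*conj(1) + 3*(1)*conj(1) + 4*(0)*conj(exp(2*I*pi/3)) + 4*(0)*conj(exp(-2*I*pi/3))]
      = (1/12)[(9) + (3) + (0) + (0)] = 12/12 = 1
  <chi_4*chi_4, chi_3> = (1/12)[1*(9)*conj(1) + 3*(1)*conj(1) + 4*(0)*conj(exp(-2*I*pi/3)) + 4*(0)*conj(exp(2*I*pi/3))]
      = (1/12)[(9) + (3) + (0) + (0)] = 12/12 = 1
  <chi_4*chi_4, chi_4> = (1/12)[1*(9)*conj(3) + 3*(1)*conj(-1) + 4*(0)*conj(0) + 4*(0)*conj(0)]
      = (1/12)[(27) + (-3) + (0) + (0)] = 24/12 = 2
(Exp terms are combined using exp(i*s)*conj(exp(i*t)) = exp(i*(s-t)), and sums of them are collapsed using the identity that for every m > 1 the m distinct m-th roots of unity sum to 0, e.g. 1 + exp(2*I*pi/3) + exp(-2*I*pi/3) = 0.)
Hence the multiplicities are chi_1: 1, chi_2: 1, chi_3: 1, chi_4: 2. Dimension check: dim(chi_4)*dim(chi_4) = 3*3 = 9 and sum (mult * dim) = 1*1 + 1*1 + 1*1 + 2*3 = 9.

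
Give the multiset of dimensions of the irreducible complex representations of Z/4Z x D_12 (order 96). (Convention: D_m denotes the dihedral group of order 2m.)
Dimensions: 1, 1, 1, 1, 1, 1, 1, 1, 1, 1, 1, 1, 1, 1, 1, 1, 2, 2, 2, 2, 2, 2, 2, 2, 2, 2, 2, 2, 2, 2, 2, 2, 2, 2, 2, 2

Reasoning: There are 36 irreducibles (= number of conjugacy classes). Their dimensions d_i satisfy sum d_i^2 = |G| = 96: 1 + 1 + 1 + 1 + 1 + 1 + 1 + 1 + 1 + 1 + 1 + 1 + 1 + 1 + 1 + 1 + 4 + 4 + 4 + 4 + 4 + 4 + 4 + 4 + 4 + 4 + 4 + 4 + 4 + 4 + 4 + 4 + 4 + 4 + 4 + 4 = 96. (For the product with Z/4Z: each of the 4 1-dim characters of Z/4Z tensors with each irrep of D_12, giving 4 copies of each D_12-dimension.)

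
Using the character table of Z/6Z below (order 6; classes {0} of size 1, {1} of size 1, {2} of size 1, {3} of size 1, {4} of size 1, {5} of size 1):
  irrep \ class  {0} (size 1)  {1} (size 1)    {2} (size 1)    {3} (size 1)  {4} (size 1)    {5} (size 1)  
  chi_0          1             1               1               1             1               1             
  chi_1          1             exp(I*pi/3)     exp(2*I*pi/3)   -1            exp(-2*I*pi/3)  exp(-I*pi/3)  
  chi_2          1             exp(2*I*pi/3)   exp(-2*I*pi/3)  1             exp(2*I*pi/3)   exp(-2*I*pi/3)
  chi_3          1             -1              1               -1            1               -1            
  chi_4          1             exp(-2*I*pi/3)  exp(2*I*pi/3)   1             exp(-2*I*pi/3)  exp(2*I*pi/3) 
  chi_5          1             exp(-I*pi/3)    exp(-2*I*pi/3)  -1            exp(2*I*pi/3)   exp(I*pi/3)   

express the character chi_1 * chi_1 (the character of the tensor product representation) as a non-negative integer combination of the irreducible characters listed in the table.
chi_1 tensor chi_1 = chi_2 (all other irreducibles have multiplicity 0).

Why: The character of a tensor product is the pointwise product (chi_1 * chi_1)(C) = chi_1(C) * chi_1(C):
  {0}: (1)*(1), {1}: (exp(I*pi/3))*(exp(I*pi/3)), {2}: (exp(2*I*pi/3))*(exp(2*I*pi/3)), {3}: (-1)*(-1), {4}: (exp(-2*I*pi/3))*(exp(-2*I*pi/3)), {5}: (exp(-I*pi/3))*(exp(-I*pi/3))
so (chi_1 * chi_1) takes values
  {0} -> 1, {1} -> exp(2*I*pi/3), {2} -> exp(-2*I*pi/3), {3} -> 1, {4} -> exp(2*I*pi/3), {5} -> exp(-2*I*pi/3).
Now take the inner product of this character with each irreducible chi from the table, <chi_1*chi_1, chi> = (1/6) sum_C |C| (chi_1*chi_1)(C) conj(chi(C)):
  <chi_1*chi_1, chi_0> = (1/6)[1*(1)*conj(1) + 1*(exp(2*I*pi/3))*conj(1) + 1*(exp(-2*I*pi/3))*conj(1) + 1*(1)*conj(1) + 1*(exp(2*I*pi/3))*conj(1) + 1*(exp(-2*I*pi/3))*conj(1)]
      = (1/6)[(1) + (exp(2*I*pi/3)) + (exp(-2*I*pi/3)) + (1) + (exp(2*I*pi/3)) + (exp(-2*I*pi/3))] = 0/6 = 0
  <chi_1*chi_1, chi_1> = (1/6)[1*(1)*conj(1) + 1*(exp(2*I*pi/3))*conj(exp(I*pi/3)) + 1*(exp(-2*I*pi/3))*conj(exp(2*I*pi/3)) + 1*(1)*conj(-1) + 1*(exp(2*I*pi/3))*conj(exp(-2*I*pi/3)) + 1*(exp(-2*I*pi/3))*conj(exp(-I*pi/3))]
      = (1/6)[(1) + (exp(I*pi/3)) + (exp(2*I*pi/3)) + (-1) + (exp(-2*I*pi/3)) + (exp(-I*pi/3))] = 0/6 = 0
  <chi_1*chi_1, chi_2> = (1/6)[1*(1)*conj(1) + 1*(exp(2*I*pi/3))*conj(exp(2*I*pi/3)) + 1*(exp(-2*I*pi/3))*conj(exp(-2*I*pi/3)) + 1*(1)*conj(1) + 1*(exp(2*I*pi/3))*conj(exp(2*I*pi/3)) + 1*(exp(-2*I*pi/3))*conj(exp(-2*I*pi/3))]
      = (1/6)[(1) + (1) + (1) + (1) + (1) + (1)] = 6/6 = 1
  <chi_1*chi_1, chi_3> = (1/6)[1*(1)*conj(1) + 1*(exp(2*I*pi/3))*conj(-1) + 1*(exp(-2*I*pi/3))*conj(1) + 1*(1)*conj(-1) + 1*(exp(2*I*pi/3))*conj(1) + 1*(exp(-2*I*pi/3))*conj(-1)]
      = (1/6)[(1) + (-exp(2*I*pi/3)) + (exp(-2*I*pi/3)) + (-1) + (exp(2*I*pi/3)) + (-exp(-2*I*pi/3))] = 0/6 = 0
  <chi_1*chi_1, chi_4> = (1/6)[1*(1)*conj(1) + 1*(exp(2*I*pi/3))*conj(exp(-2*I*pi/3)) + 1*(exp(-2*I*pi/3))*conj(exp(2*I*pi/3)) + 1*(1)*conj(1) + 1*(exp(2*I*pi/3))*conj(exp(-2*I*pi/3)) + 1*(exp(-2*I*pi/3))*conj(exp(2*I*pi/3))]
      = (1/6)[(1) + (exp(-2*I*pi/3)) + (exp(2*I*pi/3)) + (1) + (exp(-2*I*pi/3)) + (exp(2*I*pi/3))] = 0/6 = 0
  <chi_1*chi_1, chi_5> = (1/6)[1*(1)*conj(1) + 1*(exp(2*I*pi/3))*conj(exp(-I*pi/3)) + 1*(exp(-2*I*pi/3))*conj(exp(-2*I*pi/3)) + 1*(1)*conj(-1) + 1*(exp(2*I*pi/3))*conj(exp(2*I*pi/3)) + 1*(exp(-2*I*pi/3))*conj(exp(I*pi/3))]
      = (1/6)[(1) + (-1) + (1) + (-1) + (1) + (-1)] = 0/6 = 0
(Exp terms are combined using exp(i*s)*conj(exp(i*t)) = exp(i*(s-t)), and sums of them are collapsed using the identity that for every m > 1 the m distinct m-th roots of unity sum to 0, e.g. 1 + exp(2*I*pi/3) + exp(-2*I*pi/3) = 0.)
Hence the multiplicities are chi_2: 1. Dimension check: dim(chi_1)*dim(chi_1) = 1*1 = 1 and sum (mult * dim) = 1*1 = 1.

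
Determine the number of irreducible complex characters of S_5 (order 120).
7

Argument: The number of irreducible complex representations of a finite group equals its number of conjugacy classes. Conjugacy classes in S_5 correspond to cycle types, i.e. partitions of 5; there are p(5) = 7 of them, so S_5 (order 120) has exactly 7 irreducible complex representations.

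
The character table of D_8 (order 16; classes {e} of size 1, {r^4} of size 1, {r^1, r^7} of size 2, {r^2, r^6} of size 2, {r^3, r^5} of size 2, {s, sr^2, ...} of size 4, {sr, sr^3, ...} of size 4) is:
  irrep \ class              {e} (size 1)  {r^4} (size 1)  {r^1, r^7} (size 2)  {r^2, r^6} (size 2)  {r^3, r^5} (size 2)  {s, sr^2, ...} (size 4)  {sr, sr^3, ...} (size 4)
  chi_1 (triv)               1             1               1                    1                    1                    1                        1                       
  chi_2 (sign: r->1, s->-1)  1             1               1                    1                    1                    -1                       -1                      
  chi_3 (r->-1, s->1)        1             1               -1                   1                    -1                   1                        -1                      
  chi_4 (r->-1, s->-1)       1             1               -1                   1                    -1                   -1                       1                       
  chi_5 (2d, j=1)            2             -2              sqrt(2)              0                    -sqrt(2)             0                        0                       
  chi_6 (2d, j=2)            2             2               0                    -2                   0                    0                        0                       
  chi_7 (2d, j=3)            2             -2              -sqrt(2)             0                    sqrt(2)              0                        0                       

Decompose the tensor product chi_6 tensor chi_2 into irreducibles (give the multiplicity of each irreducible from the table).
chi_6 tensor chi_2 = chi_6 (all other irreducibles have multiplicity 0).

Working: The character of a tensor product is the pointwise product (chi_6 * chi_2)(C) = chi_6(C) * chi_2(C):
  {e}: (2)*(1), {r^4}: (2)*(1), {r^1, r^7}: (0)*(1), {r^2, r^6}: (-2)*(1), {r^3, r^5}: (0)*(1), {s, sr^2, ...}: (0)*(-1), {sr, sr^3, ...}: (0)*(-1)
so (chi_6 * chi_2) takes values
  {e} -> 2, {r^4} -> 2, {r^1, r^7} -> 0, {r^2, r^6} -> -2, {r^3, r^5} -> 0, {s, sr^2, ...} -> 0, {sr, sr^3, ...} -> 0.
Now take the inner product of this character with each irreducible chi from the table, <chi_6*chi_2, chi> = (1/16) sum_C |C| (chi_6*chi_2)(C) conj(chi(C)):
  <chi_6*chi_2, chi_1> = (1/16)[1*(2)*conj(1) + 1*(2)*conj(1) + 2*(0)*conj(1) + 2*(-2)*conj(1) + 2*(0)*conj(1) + 4*(0)*conj(1) + 4*(0)*conj(1)]
      = (1/16)[(2) + (2) + (0) + (-4) + (0) + (0) + (0)] = 0/16 = 0
  <chi_6*chi_2, chi_2> = (1/16)[1*(2)*conj(1) + 1*(2)*conj(1) + 2*(0)*conj(1) + 2*(-2)*conj(1) + 2*(0)*conj(1) + 4*(0)*conj(-1) + 4*(0)*conj(-1)]
      = (1/16)[(2) + (2) + (0) + (-4) + (0) + (0) + (0)] = 0/16 = 0
  <chi_6*chi_2, chi_3> = (1/16)[1*(2)*conj(1) + 1*(2)*conj(1) + 2*(0)*conj(-1) + 2*(-2)*conj(1) + 2*(0)*conj(-1) + 4*(0)*conj(1) + 4*(0)*conj(-1)]
      = (1/16)[(2) + (2) + (0) + (-4) + (0) + (0) + (0)] = 0/16 = 0
  <chi_6*chi_2, chi_4> = (1/16)[1*(2)*conj(1) + 1*(2)*conj(1) + 2*(0)*conj(-1) + 2*(-2)*conj(1) + 2*(0)*conj(-1) + 4*(0)*conj(-1) + 4*(0)*conj(1)]
      = (1/16)[(2) + (2) + (0) + (-4) + (0) + (0) + (0)] = 0/16 = 0
  <chi_6*chi_2, chi_5> = (1/16)[1*(2)*conj(2) + 1*(2)*conj(-2) + 2*(0)*conj(sqrt(2)) + 2*(-2)*conj(0) + 2*(0)*conj(-sqrt(2)) + 4*(0)*conj(0) + 4*(0)*conj(0)]
      = (1/16)[(4) + (-4) + (0) + (0) + (0) + (0) + (0)] = 0/16 = 0
  <chi_6*chi_2, chi_6> = (1/16)[1*(2)*conj(2) + 1*(2)*conj(2) + 2*(0)*conj(0) + 2*(-2)*conj(-2) + 2*(0)*conj(0) + 4*(0)*conj(0) + 4*(0)*conj(0)]
      = (1/16)[(4) + (4) + (0) + (8) + (0) + (0) + (0)] = 16/16 = 1
  <chi_6*chi_2, chi_7> = (1/16)[1*(2)*conj(2) + 1*(2)*conj(-2) + 2*(0)*conj(-sqrt(2)) + 2*(-2)*conj(0) + 2*(0)*conj(sqrt(2)) + 4*(0)*conj(0) + 4*(0)*conj(0)]
      = (1/16)[(4) + (-4) + (0) + (0) + (0) + (0) + (0)] = 0/16 = 0
Hence the multiplicities are chi_6: 1. Dimension check: dim(chi_6)*dim(chi_2) = 2*1 = 2 and sum (mult * dim) = 1*2 = 2.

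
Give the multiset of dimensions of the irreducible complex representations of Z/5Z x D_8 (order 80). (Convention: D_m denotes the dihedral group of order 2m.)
Dimensions: 1, 1, 1, 1, 1, 1, 1, 1, 1, 1, 1, 1, 1, 1, 1, 1, 1, 1, 1, 1, 2, 2, 2, 2, 2, 2, 2, 2, 2, 2, 2, 2, 2, 2, 2

Reasoning: There are 35 irreducibles (= number of conjugacy classes). Their dimensions d_i satisfy sum d_i^2 = |G| = 80: 1 + 1 + 1 + 1 + 1 + 1 + 1 + 1 + 1 + 1 + 1 + 1 + 1 + 1 + 1 + 1 + 1 + 1 + 1 + 1 + 4 + 4 + 4 + 4 + 4 + 4 + 4 + 4 + 4 + 4 + 4 + 4 + 4 + 4 + 4 = 80. (For the product with Z/5Z: each of the 5 1-dim characters of Z/5Z tensors with each irrep of D_8, giving 5 copies of each D_8-dimension.)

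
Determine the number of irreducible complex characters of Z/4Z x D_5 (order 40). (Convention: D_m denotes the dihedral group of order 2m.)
16

Derivation: The number of irreducible complex representations of a finite group equals its number of conjugacy classes. For a direct product, #classes(G x H) = #classes(G) * #classes(H). Z/4Z has 4 classes (abelian), D_5 has 4 classes, so 4 * 4 = 16, so Z/4Z x D_5 (order 40) has exactly 16 irreducible complex representations.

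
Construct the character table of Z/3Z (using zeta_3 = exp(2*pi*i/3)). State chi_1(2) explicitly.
Character table of Z/3Z (irreps indexed chi_0,...,chi_2 with chi_k(m) = zeta_3^(k*m), zeta_3 = exp(2*pi*i/3)):
  irrep \ class  {0} (size 1)  {1} (size 1)    {2} (size 1)  
  chi_0          1             1               1             
  chi_1          1             exp(2*I*pi/3)   exp(-2*I*pi/3)
  chi_2          1             exp(-2*I*pi/3)  exp(2*I*pi/3) 

Spot check: chi_1(2) = zeta_3^(1*2) = zeta_3^2 = exp(-2*I*pi/3).

Argument: Z/3Z is abelian, so all 3 irreducible complex representations are 1-dimensional. They are given by chi_k(m) = zeta_3^(k*m) for k = 0,...,2. Row orthogonality: sum_m chi_k(m) conj(chi_l(m)) = 3 * [k = l].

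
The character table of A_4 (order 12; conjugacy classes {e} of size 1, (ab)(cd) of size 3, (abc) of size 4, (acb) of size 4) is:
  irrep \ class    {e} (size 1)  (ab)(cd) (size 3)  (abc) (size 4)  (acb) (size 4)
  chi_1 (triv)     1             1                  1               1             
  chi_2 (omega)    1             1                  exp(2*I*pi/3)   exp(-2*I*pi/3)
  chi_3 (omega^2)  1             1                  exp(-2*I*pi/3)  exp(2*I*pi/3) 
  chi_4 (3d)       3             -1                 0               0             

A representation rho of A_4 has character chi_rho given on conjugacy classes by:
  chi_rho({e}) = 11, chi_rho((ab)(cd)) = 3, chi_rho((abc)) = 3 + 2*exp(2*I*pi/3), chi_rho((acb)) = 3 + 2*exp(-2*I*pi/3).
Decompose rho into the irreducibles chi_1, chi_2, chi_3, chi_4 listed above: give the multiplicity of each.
Multiplicities: chi_1: 3, chi_2: 2, chi_3: 0, chi_4: 2.

Argument: Use <chi_rho, chi> = (1/|G|) sum_C |C| * chi_rho(C) * conj(chi(C)) with |G| = 12 for each irreducible chi in the table:
  <chi_rho, chi_1> = (1/12)[1*(11)*conj(1) + 3*(3)*conj(1) + 4*(3 + 2*exp(2*I*pi/3))*conj(1) + 4*(3 + 2*exp(-2*I*pi/3))*conj(1)]
      = (1/12)[(11) + (9) + (12 + 8*exp(2*I*pi/3)) + (12 + 8*exp(-2*I*pi/3))] = 36/12 = 3
  <chi_rho, chi_2> = (1/12)[1*(11)*conj(1) + 3*(3)*conj(1) + 4*(3 + 2*exp(2*I*pi/3))*conj(exp(2*I*pi/3)) + 4*(3 + 2*exp(-2*I*pi/3))*conj(exp(-2*I*pi/3))]
      = (1/12)[(11) + (9) + (8 + 12*exp(-2*I*pi/3)) + (8 + 12*exp(2*I*pi/3))] = 24/12 = 2
  <chi_rho, chi_3> = (1/12)[1*(11)*conj(1) + 3*(3)*conj(1) + 4*(3 + 2*exp(2*I*pi/3))*conj(exp(-2*I*pi/3)) + 4*(3 + 2*exp(-2*I*pi/3))*conj(exp(2*I*pi/3))]
      = (1/12)[(11) + (9) + (8*exp(-2*I*pi/3) + 12*exp(2*I*pi/3)) + (12*exp(-2*I*pi/3) + 8*exp(2*I*pi/3))] = 0/12 = 0
  <chi_rho, chi_4> = (1/12)[1*(11)*conj(3) + 3*(3)*conj(-1) + 4*(3 + 2*exp(2*I*pi/3))*conj(0) + 4*(3 + 2*exp(-2*I*pi/3))*conj(0)]
      = (1/12)[(33) + (-9) + (0) + (0)] = 24/12 = 2
(Exp terms are combined using exp(i*s)*conj(exp(i*t)) = exp(i*(s-t)), and sums of them are collapsed using the identity that for every m > 1 the m distinct m-th roots of unity sum to 0, e.g. 1 + exp(2*I*pi/3) + exp(-2*I*pi/3) = 0.)
Dimension check: dim(rho) = sum (mult * dim) = 3*1 + 2*1 + 0*1 + 2*3 = 11 = chi_rho(e) = 11.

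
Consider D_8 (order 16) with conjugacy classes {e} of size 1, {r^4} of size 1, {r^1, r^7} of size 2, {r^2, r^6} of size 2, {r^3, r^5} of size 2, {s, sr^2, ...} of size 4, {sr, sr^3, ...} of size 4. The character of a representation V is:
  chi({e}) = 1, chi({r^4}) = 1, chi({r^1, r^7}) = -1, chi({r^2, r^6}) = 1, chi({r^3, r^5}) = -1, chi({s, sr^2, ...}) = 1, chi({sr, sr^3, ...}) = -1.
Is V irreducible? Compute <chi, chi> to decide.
Irreducible: <chi, chi> = 1.

<chi, chi> = (1/|G|) sum_C |C| * |chi(C)|^2 = (1/16)[1*|1|^2 + 1*|1|^2 + 2*|-1|^2 + 2*|1|^2 + 2*|-1|^2 + 4*|1|^2 + 4*|-1|^2]
  = (1/16)[(1) + (1) + (2) + (2) + (2) + (4) + (4)] = 16/16 = 1.
A character is irreducible iff <chi, chi> = 1, so this representation is irreducible.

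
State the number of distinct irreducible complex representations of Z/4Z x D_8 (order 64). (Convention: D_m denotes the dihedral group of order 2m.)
28

Justification: The number of irreducible complex representations of a finite group equals its number of conjugacy classes. For a direct product, #classes(G x H) = #classes(G) * #classes(H). Z/4Z has 4 classes (abelian), D_8 has 7 classes, so 4 * 7 = 28, so Z/4Z x D_8 (order 64) has exactly 28 irreducible complex representations.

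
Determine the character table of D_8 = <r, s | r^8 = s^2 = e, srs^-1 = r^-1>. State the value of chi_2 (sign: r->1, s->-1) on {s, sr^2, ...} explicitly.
Conjugacy classes: {e} of size 1, {r^4} of size 1, {r^1, r^7} of size 2, {r^2, r^6} of size 2, {r^3, r^5} of size 2, {s, sr^2, ...} of size 4, {sr, sr^3, ...} of size 4.
Character table:
  irrep \ class              {e} (size 1)  {r^4} (size 1)  {r^1, r^7} (size 2)  {r^2, r^6} (size 2)  {r^3, r^5} (size 2)  {s, sr^2, ...} (size 4)  {sr, sr^3, ...} (size 4)
  chi_1 (triv)               1             1               1                    1                    1                    1                        1                       
  chi_2 (sign: r->1, s->-1)  1             1               1                    1                    1                    -1                       -1                      
  chi_3 (r->-1, s->1)        1             1               -1                   1                    -1                   1                        -1                      
  chi_4 (r->-1, s->-1)       1             1               -1                   1                    -1                   -1                       1                       
  chi_5 (2d, j=1)            2             -2              sqrt(2)              0                    -sqrt(2)             0                        0                       
  chi_6 (2d, j=2)            2             2               0                    -2                   0                    0                        0                       
  chi_7 (2d, j=3)            2             -2              -sqrt(2)             0                    sqrt(2)              0                        0                       

Spot check: chi_2 (sign: r->1, s->-1) on {s, sr^2, ...} = -1.

Proof sketch: D_8 has order 2*8 = 16 with 7 conjugacy classes, hence 7 irreducibles. Sum of squared dims 1 + 1 + 1 + 1 + 4 + 4 + 4 = 16 = |G|. Linear characters come from the abelianisation; the 2-dimensional irreps have character r^k -> 2*cos(2*pi*j*k/8), reflections -> 0.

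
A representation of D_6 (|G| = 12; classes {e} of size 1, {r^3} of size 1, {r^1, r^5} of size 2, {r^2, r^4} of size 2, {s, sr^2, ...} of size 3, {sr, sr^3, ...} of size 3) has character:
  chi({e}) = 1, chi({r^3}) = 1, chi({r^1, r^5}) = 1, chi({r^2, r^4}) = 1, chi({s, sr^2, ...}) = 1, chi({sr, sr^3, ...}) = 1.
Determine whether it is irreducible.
Irreducible: <chi, chi> = 1.

Proof sketch: <chi, chi> = (1/|G|) sum_C |C| * |chi(C)|^2 = (1/12)[1*|1|^2 + 1*|1|^2 + 2*|1|^2 + 2*|1|^2 + 3*|1|^2 + 3*|1|^2]
  = (1/12)[(1) + (1) + (2) + (2) + (3) + (3)] = 12/12 = 1.
A character is irreducible iff <chi, chi> = 1, so this representation is irreducible.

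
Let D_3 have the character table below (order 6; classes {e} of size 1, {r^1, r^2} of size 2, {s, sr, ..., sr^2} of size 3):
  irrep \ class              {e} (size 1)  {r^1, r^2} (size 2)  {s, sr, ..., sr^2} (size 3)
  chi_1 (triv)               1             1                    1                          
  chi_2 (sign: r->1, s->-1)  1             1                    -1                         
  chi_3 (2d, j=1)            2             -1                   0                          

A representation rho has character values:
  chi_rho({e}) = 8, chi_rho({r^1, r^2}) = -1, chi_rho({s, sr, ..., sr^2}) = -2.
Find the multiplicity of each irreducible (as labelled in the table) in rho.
Multiplicities: chi_1: 0, chi_2: 2, chi_3: 3.

Solution. Use <chi_rho, chi> = (1/|G|) sum_C |C| * chi_rho(C) * conj(chi(C)) with |G| = 6 for each irreducible chi in the table:
  <chi_rho, chi_1> = (1/6)[1*(8)*conj(1) + 2*(-1)*conj(1) + 3*(-2)*conj(1)]
      = (1/6)[(8) + (-2) + (-6)] = 0/6 = 0
  <chi_rho, chi_2> = (1/6)[1*(8)*conj(1) + 2*(-1)*conj(1) + 3*(-2)*conj(-1)]
      = (1/6)[(8) + (-2) + (6)] = 12/6 = 2
  <chi_rho, chi_3> = (1/6)[1*(8)*conj(2) + 2*(-1)*conj(-1) + 3*(-2)*conj(0)]
      = (1/6)[(16) + (2) + (0)] = 18/6 = 3
Dimension check: dim(rho) = sum (mult * dim) = 0*1 + 2*1 + 3*2 = 8 = chi_rho(e) = 8.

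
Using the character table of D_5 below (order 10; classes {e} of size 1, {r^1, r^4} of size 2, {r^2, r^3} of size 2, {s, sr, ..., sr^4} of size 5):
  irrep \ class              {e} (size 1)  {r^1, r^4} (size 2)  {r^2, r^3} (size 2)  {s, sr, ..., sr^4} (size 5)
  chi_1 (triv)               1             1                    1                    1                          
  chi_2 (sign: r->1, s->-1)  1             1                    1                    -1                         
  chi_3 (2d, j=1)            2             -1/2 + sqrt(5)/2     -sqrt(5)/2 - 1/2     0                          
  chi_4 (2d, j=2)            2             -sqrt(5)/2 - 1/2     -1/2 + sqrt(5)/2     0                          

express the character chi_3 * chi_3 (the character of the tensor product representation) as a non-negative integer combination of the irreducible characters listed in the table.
chi_3 tensor chi_3 = chi_1 + chi_2 + chi_4 (all other irreducibles have multiplicity 0).

Reasoning: The character of a tensor product is the pointwise product (chi_3 * chi_3)(C) = chi_3(C) * chi_3(C):
  {e}: (2)*(2), {r^1, r^4}: (-1/2 + sqrt(5)/2)*(-1/2 + sqrt(5)/2), {r^2, r^3}: (-sqrt(5)/2 - 1/2)*(-sqrt(5)/2 - 1/2), {s, sr, ..., sr^4}: (0)*(0)
so (chi_3 * chi_3) takes values
  {e} -> 4, {r^1, r^4} -> 3/2 - sqrt(5)/2, {r^2, r^3} -> sqrt(5)/2 + 3/2, {s, sr, ..., sr^4} -> 0.
Now take the inner product of this character with each irreducible chi from the table, <chi_3*chi_3, chi> = (1/10) sum_C |C| (chi_3*chi_3)(C) conj(chi(C)):
  <chi_3*chi_3, chi_1> = (1/10)[1*(4)*conj(1) + 2*(3/2 - sqrt(5)/2)*conj(1) + 2*(sqrt(5)/2 + 3/2)*conj(1) + 5*(0)*conj(1)]
      = (1/10)[(4) + (3 - sqrt(5)) + (sqrt(5) + 3) + (0)] = 10/10 = 1
  <chi_3*chi_3, chi_2> = (1/10)[1*(4)*conj(1) + 2*(3/2 - sqrt(5)/2)*conj(1) + 2*(sqrt(5)/2 + 3/2)*conj(1) + 5*(0)*conj(-1)]
      = (1/10)[(4) + (3 - sqrt(5)) + (sqrt(5) + 3) + (0)] = 10/10 = 1
  <chi_3*chi_3, chi_3> = (1/10)[1*(4)*conj(2) + 2*(3/2 - sqrt(5)/2)*conj(-1/2 + sqrt(5)/2) + 2*(sqrt(5)/2 + 3/2)*conj(-sqrt(5)/2 - 1/2) + 5*(0)*conj(0)]
      = (1/10)[(8) + (-4 + 2*sqrt(5)) + (-2*sqrt(5) - 4) + (0)] = 0/10 = 0
  <chi_3*chi_3, chi_4> = (1/10)[1*(4)*conj(2) + 2*(3/2 - sqrt(5)/2)*conj(-sqrt(5)/2 - 1/2) + 2*(sqrt(5)/2 + 3/2)*conj(-1/2 + sqrt(5)/2) + 5*(0)*conj(0)]
      = (1/10)[(8) + (1 - sqrt(5)) + (1 + sqrt(5)) + (0)] = 10/10 = 1
Hence the multiplicities are chi_1: 1, chi_2: 1, chi_4: 1. Dimension check: dim(chi_3)*dim(chi_3) = 2*2 = 4 and sum (mult * dim) = 1*1 + 1*1 + 1*2 = 4.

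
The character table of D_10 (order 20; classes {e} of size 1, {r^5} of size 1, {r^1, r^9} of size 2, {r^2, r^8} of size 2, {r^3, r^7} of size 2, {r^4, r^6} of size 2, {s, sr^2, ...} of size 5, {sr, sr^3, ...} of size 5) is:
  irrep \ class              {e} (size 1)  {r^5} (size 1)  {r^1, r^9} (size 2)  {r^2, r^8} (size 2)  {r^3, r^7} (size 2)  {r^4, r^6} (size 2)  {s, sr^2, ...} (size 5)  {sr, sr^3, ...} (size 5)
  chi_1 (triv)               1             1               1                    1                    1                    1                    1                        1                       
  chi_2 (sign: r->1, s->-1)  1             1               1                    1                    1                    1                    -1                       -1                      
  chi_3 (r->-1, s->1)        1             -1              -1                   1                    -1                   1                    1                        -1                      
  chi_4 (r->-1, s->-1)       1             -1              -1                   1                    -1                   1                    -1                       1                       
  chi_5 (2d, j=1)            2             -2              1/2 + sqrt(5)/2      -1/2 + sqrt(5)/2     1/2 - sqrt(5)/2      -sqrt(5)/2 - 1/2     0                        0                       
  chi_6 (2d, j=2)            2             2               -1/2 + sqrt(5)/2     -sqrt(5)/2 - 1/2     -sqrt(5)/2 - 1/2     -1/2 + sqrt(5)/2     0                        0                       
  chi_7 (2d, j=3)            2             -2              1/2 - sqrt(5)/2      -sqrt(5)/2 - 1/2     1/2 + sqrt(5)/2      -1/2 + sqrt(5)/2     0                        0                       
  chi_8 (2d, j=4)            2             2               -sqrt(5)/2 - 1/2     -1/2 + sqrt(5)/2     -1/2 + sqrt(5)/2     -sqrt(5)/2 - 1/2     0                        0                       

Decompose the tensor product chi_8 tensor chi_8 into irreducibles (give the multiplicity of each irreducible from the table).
chi_8 tensor chi_8 = chi_1 + chi_2 + chi_6 (all other irreducibles have multiplicity 0).

Solution. The character of a tensor product is the pointwise product (chi_8 * chi_8)(C) = chi_8(C) * chi_8(C):
  {e}: (2)*(2), {r^5}: (2)*(2), {r^1, r^9}: (-sqrt(5)/2 - 1/2)*(-sqrt(5)/2 - 1/2), {r^2, r^8}: (-1/2 + sqrt(5)/2)*(-1/2 + sqrt(5)/2), {r^3, r^7}: (-1/2 + sqrt(5)/2)*(-1/2 + sqrt(5)/2), {r^4, r^6}: (-sqrt(5)/2 - 1/2)*(-sqrt(5)/2 - 1/2), {s, sr^2, ...}: (0)*(0), {sr, sr^3, ...}: (0)*(0)
so (chi_8 * chi_8) takes values
  {e} -> 4, {r^5} -> 4, {r^1, r^9} -> sqrt(5)/2 + 3/2, {r^2, r^8} -> 3/2 - sqrt(5)/2, {r^3, r^7} -> 3/2 - sqrt(5)/2, {r^4, r^6} -> sqrt(5)/2 + 3/2, {s, sr^2, ...} -> 0, {sr, sr^3, ...} -> 0.
Now take the inner product of this character with each irreducible chi from the table, <chi_8*chi_8, chi> = (1/20) sum_C |C| (chi_8*chi_8)(C) conj(chi(C)):
  <chi_8*chi_8, chi_1> = (1/20)[1*(4)*conj(1) + 1*(4)*conj(1) + 2*(sqrt(5)/2 + 3/2)*conj(1) + 2*(3/2 - sqrt(5)/2)*conj(1) + 2*(3/2 - sqrt(5)/2)*conj(1) + 2*(sqrt(5)/2 + 3/2)*conj(1) + 5*(0)*conj(1) + 5*(0)*conj(1)]
      = (1/20)[(4) + (4) + (sqrt(5) + 3) + (3 - sqrt(5)) + (3 - sqrt(5)) + (sqrt(5) + 3) + (0) + (0)] = 20/20 = 1
  <chi_8*chi_8, chi_2> = (1/20)[1*(4)*conj(1) + 1*(4)*conj(1) + 2*(sqrt(5)/2 + 3/2)*conj(1) + 2*(3/2 - sqrt(5)/2)*conj(1) + 2*(3/2 - sqrt(5)/2)*conj(1) + 2*(sqrt(5)/2 + 3/2)*conj(1) + 5*(0)*conj(-1) + 5*(0)*conj(-1)]
      = (1/20)[(4) + (4) + (sqrt(5) + 3) + (3 - sqrt(5)) + (3 - sqrt(5)) + (sqrt(5) + 3) + (0) + (0)] = 20/20 = 1
  <chi_8*chi_8, chi_3> = (1/20)[1*(4)*conj(1) + 1*(4)*conj(-1) + 2*(sqrt(5)/2 + 3/2)*conj(-1) + 2*(3/2 - sqrt(5)/2)*conj(1) + 2*(3/2 - sqrt(5)/2)*conj(-1) + 2*(sqrt(5)/2 + 3/2)*conj(1) + 5*(0)*conj(1) + 5*(0)*conj(-1)]
      = (1/20)[(4) + (-4) + (-3 - sqrt(5)) + (3 - sqrt(5)) + (-3 + sqrt(5)) + (sqrt(5) + 3) + (0) + (0)] = 0/20 = 0
  <chi_8*chi_8, chi_4> = (1/20)[1*(4)*conj(1) + 1*(4)*conj(-1) + 2*(sqrt(5)/2 + 3/2)*conj(-1) + 2*(3/2 - sqrt(5)/2)*conj(1) + 2*(3/2 - sqrt(5)/2)*conj(-1) + 2*(sqrt(5)/2 + 3/2)*conj(1) + 5*(0)*conj(-1) + 5*(0)*conj(1)]
      = (1/20)[(4) + (-4) + (-3 - sqrt(5)) + (3 - sqrt(5)) + (-3 + sqrt(5)) + (sqrt(5) + 3) + (0) + (0)] = 0/20 = 0
  <chi_8*chi_8, chi_5> = (1/20)[1*(4)*conj(2) + 1*(4)*conj(-2) + 2*(sqrt(5)/2 + 3/2)*conj(1/2 + sqrt(5)/2) + 2*(3/2 - sqrt(5)/2)*conj(-1/2 + sqrt(5)/2) + 2*(3/2 - sqrt(5)/2)*conj(1/2 - sqrt(5)/2) + 2*(sqrt(5)/2 + 3/2)*conj(-sqrt(5)/2 - 1/2) + 5*(0)*conj(0) + 5*(0)*conj(0)]
      = (1/20)[(8) + (-8) + (4 + 2*sqrt(5)) + (-4 + 2*sqrt(5)) + (4 - 2*sqrt(5)) + (-2*sqrt(5) - 4) + (0) + (0)] = 0/20 = 0
  <chi_8*chi_8, chi_6> = (1/20)[1*(4)*conj(2) + 1*(4)*conj(2) + 2*(sqrt(5)/2 + 3/2)*conj(-1/2 + sqrt(5)/2) + 2*(3/2 - sqrt(5)/2)*conj(-sqrt(5)/2 - 1/2) + 2*(3/2 - sqrt(5)/2)*conj(-sqrt(5)/2 - 1/2) + 2*(sqrt(5)/2 + 3/2)*conj(-1/2 + sqrt(5)/2) + 5*(0)*conj(0) + 5*(0)*conj(0)]
      = (1/20)[(8) + (8) + (1 + sqrt(5)) + (1 - sqrt(5)) + (1 - sqrt(5)) + (1 + sqrt(5)) + (0) + (0)] = 20/20 = 1
  <chi_8*chi_8, chi_7> = (1/20)[1*(4)*conj(2) + 1*(4)*conj(-2) + 2*(sqrt(5)/2 + 3/2)*conj(1/2 - sqrt(5)/2) + 2*(3/2 - sqrt(5)/2)*conj(-sqrt(5)/2 - 1/2) + 2*(3/2 - sqrt(5)/2)*conj(1/2 + sqrt(5)/2) + 2*(sqrt(5)/2 + 3/2)*conj(-1/2 + sqrt(5)/2) + 5*(0)*conj(0) + 5*(0)*conj(0)]
      = (1/20)[(8) + (-8) + (-sqrt(5) - 1) + (1 - sqrt(5)) + (-1 + sqrt(5)) + (1 + sqrt(5)) + (0) + (0)] = 0/20 = 0
  <chi_8*chi_8, chi_8> = (1/20)[1*(4)*conj(2) + 1*(4)*conj(2) + 2*(sqrt(5)/2 + 3/2)*conj(-sqrt(5)/2 - 1/2) + 2*(3/2 - sqrt(5)/2)*conj(-1/2 + sqrt(5)/2) + 2*(3/2 - sqrt(5)/2)*conj(-1/2 + sqrt(5)/2) + 2*(sqrt(5)/2 + 3/2)*conj(-sqrt(5)/2 - 1/2) + 5*(0)*conj(0) + 5*(0)*conj(0)]
      = (1/20)[(8) + (8) + (-2*sqrt(5) - 4) + (-4 + 2*sqrt(5)) + (-4 + 2*sqrt(5)) + (-2*sqrt(5) - 4) + (0) + (0)] = 0/20 = 0
Hence the multiplicities are chi_1: 1, chi_2: 1, chi_6: 1. Dimension check: dim(chi_8)*dim(chi_8) = 2*2 = 4 and sum (mult * dim) = 1*1 + 1*1 + 1*2 = 4.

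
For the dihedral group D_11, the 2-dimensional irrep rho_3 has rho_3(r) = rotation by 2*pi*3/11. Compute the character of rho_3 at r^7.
chi_{rho_3}(r^7) = 2*cos(2*pi*3*7/11) = 2*cos(2*pi/11)

Reasoning: rho_3(r^7) is rotation by angle 2*pi*3*7/11, whose trace is 2*cos(2*pi*3*7/11) = 2*cos(2*pi/11).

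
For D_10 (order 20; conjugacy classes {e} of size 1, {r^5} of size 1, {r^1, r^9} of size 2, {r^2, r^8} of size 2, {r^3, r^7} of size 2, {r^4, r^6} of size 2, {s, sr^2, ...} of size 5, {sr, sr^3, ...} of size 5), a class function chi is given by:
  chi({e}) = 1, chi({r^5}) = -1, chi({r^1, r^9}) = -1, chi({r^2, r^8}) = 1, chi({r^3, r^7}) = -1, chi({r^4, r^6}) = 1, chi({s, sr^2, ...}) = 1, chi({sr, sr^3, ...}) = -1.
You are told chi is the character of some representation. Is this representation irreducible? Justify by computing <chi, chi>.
Irreducible: <chi, chi> = 1.

Working: <chi, chi> = (1/|G|) sum_C |C| * |chi(C)|^2 = (1/20)[1*|1|^2 + 1*|-1|^2 + 2*|-1|^2 + 2*|1|^2 + 2*|-1|^2 + 2*|1|^2 + 5*|1|^2 + 5*|-1|^2]
  = (1/20)[(1) + (1) + (2) + (2) + (2) + (2) + (5) + (5)] = 20/20 = 1.
A character is irreducible iff <chi, chi> = 1, so this representation is irreducible.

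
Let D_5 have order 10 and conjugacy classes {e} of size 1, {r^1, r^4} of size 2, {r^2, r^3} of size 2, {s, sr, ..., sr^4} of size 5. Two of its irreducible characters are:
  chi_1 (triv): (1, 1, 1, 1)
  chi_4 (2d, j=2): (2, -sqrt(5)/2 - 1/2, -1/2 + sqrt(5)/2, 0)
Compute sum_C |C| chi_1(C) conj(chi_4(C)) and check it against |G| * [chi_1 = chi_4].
Sum = 0; so <chi_1, chi_4> = 0 (distinct irreducibles are orthogonal).

Reasoning: Compute term by term over conjugacy classes (|C| * chi_1(C) * conj(chi_4(C))):
  1*(1)*conj(2) + 2*(1)*conj(-sqrt(5)/2 - 1/2) + 2*(1)*conj(-1/2 + sqrt(5)/2) + 5*(1)*conj(0)
  = (2) + (-sqrt(5) - 1) + (-1 + sqrt(5)) + (0)
  = 0.
Dividing by |G| = 10 gives 0/10 = 0, matching the row-orthogonality relation <chi_1, chi_4> = [chi_1 = chi_4].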